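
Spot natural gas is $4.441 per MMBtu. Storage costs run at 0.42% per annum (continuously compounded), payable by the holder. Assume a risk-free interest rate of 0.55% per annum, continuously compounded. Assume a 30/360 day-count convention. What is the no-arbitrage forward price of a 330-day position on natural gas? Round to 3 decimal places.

Net carry = r + u − y = 0.0055 + 0.0042 − 0.0000 = 0.0097
F = S·e^((r+u−y)T) = 4.441 · e^(0.0097 × 330/360) = 4.441 · e^0.008892
= 4.441 × 1.008932 = $4.481 per MMBtu

$4.481 per MMBtu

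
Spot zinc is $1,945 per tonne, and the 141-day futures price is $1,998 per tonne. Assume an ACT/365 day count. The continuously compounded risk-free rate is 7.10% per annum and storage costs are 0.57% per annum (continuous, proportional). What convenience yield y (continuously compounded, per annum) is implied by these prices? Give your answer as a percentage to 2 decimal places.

0.71%

F = S·e^((r+u−y)T) ⇒ (r+u−y) = ln(F/S)/T
ln(1998/1945) = 0.026885; /T ⇒ 0.069596
y = r + u − ln(F/S)/T = 0.0710 + 0.0057 − 0.069596 = 0.007104
y = 0.71%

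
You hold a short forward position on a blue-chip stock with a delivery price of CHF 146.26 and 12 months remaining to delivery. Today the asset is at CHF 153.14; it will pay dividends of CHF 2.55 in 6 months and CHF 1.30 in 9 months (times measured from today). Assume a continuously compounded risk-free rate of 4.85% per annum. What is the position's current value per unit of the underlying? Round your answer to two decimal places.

-CHF 10.06

PV(remaining dividends) I = 2.55·e^(−0.0485·6/12) + 1.30·e^(−0.0485·9/12) = 3.7425
Current forward F = (S − I)·e^(rT) = (153.14 − 3.7425)·e^(0.0485·12/12) = 149.3975 × 1.049695 = 156.8218
Value (long) = (F − K)·e^(−rT) = (156.8218 − 146.26) × 0.952657 = 10.0618
Short position value = −(long value) = -CHF 10.06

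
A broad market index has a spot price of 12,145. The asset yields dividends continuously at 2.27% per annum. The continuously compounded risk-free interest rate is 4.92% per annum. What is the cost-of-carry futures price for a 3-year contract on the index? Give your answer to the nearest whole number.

F = S·e^((r − q)T) = 12145 · e^((0.0492 − 0.0227) × 3)
= 12145 · e^0.079500 = 12145 × 1.082746
F = 13,150

13,150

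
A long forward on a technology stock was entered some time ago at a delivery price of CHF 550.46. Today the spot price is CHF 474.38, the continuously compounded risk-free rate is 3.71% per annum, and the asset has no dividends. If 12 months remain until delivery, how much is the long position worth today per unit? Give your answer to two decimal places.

-CHF 56.03

Current fair forward for the remaining 12 months: F = S·e^(r·T), r = 0.0371
F = 474.38 · e^(0.0371 × 12/12) = 474.38 × 1.037797 = 492.3101
Value of long forward = (F − K)·e^(−rT) = (492.3101 − 550.46) · e^(−0.0371·12/12)
= -58.1499 × 0.963580 = -56.03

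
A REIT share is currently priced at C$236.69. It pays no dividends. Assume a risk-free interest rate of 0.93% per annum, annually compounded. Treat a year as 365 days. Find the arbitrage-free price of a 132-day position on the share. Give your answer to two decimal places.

C$237.48

F = S · (1+r)^T
= 236.69 × 1.003353
F = C$237.48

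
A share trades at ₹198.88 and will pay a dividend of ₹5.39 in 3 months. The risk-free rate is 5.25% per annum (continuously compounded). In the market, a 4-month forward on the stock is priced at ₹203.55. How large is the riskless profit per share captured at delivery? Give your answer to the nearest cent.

₹6.57 per share

PV(dividends) I = 5.39·e^(−0.0525·3/12) = 5.3197
Fair forward F* = (S − I)·e^(rT) = (198.88 − 5.3197)·e^0.017500 = 193.5603 × 1.017654 = 196.9774
Market ₹203.55 > fair 196.9774: forward overpriced → cash-and-carry (borrow at r, buy the stock and collect the dividends, short the forward).
Profit at T = |F_mkt − F*| = |203.55 − 196.9774| = ₹6.57 per share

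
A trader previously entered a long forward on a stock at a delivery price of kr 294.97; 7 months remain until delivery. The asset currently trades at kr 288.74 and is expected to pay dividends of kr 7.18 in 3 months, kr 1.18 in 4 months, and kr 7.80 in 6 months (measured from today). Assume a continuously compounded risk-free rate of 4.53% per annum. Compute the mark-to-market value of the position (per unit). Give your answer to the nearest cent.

PV(remaining dividends) I = 7.18·e^(−0.0453·3/12) + 1.18·e^(−0.0453·4/12) + 7.80·e^(−0.0453·6/12) = 15.8868
Current forward F = (S − I)·e^(rT) = (288.74 − 15.8868)·e^(0.0453·7/12) = 272.8532 × 1.026777 = 280.1594
Value (long) = (F − K)·e^(−rT) = (280.1594 − 294.97) × 0.973921 = -14.4244
Value = -kr 14.42

-kr 14.42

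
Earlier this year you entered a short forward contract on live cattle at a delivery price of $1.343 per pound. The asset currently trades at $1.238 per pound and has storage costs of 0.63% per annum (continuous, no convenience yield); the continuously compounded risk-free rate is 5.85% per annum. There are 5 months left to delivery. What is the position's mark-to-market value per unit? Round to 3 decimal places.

$0.069 per pound

Current fair forward for the remaining 5 months: F = S·e^((r + u)·T), (r + u) = 0.0585 + 0.0063 = 0.0648
F = 1.238 · e^(0.0648 × 5/12) = 1.238 × 1.027368 = 1.2719
Value of long forward = (F − K)·e^(−rT) = (1.2719 − 1.343) · e^(−0.0585·5/12)
= -0.0711 × 0.975920 = -0.069
Short position value = −(long value) = $0.069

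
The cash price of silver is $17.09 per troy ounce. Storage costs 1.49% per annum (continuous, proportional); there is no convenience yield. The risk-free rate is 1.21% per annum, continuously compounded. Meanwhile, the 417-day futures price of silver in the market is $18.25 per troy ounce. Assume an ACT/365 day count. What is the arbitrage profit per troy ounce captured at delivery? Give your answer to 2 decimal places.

$0.62 per troy ounce

Fair futures: F* = S·e^(carry·T), with carry = (r + u) = 0.0121 + 0.0149 = 0.0270
F* = 17.09 · e^(0.0270 × 417/365) = 17.09 · e^0.030847 = 17.09 × 1.031328 = $17.6254
Market $18.25 > fair $17.6254: forward overpriced → cash-and-carry (buy spot, short the forward).
At maturity, profit = |F_mkt − F*| = |18.25 − 17.6254| = $0.62 per troy ounce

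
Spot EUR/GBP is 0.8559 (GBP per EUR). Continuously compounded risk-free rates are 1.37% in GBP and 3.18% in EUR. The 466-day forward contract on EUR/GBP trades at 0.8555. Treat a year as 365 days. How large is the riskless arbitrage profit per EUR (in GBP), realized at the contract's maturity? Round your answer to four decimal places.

Fair forward: F* = S·e^(carry·T), with carry = (r_GBP − r_EUR) = 0.0137 − 0.0318 = -0.0181
F* = 0.8559 · e^(-0.0181 × 466/365) = 0.8559 · e^-0.023108 = 0.8559 × 0.977157 = 0.8363
Market 0.8555 > fair 0.8363: forward overpriced → cash-and-carry (buy spot, short the forward).
At maturity, profit = |F_mkt − F*| = |0.8555 − 0.8363| = 0.0192 per EUR (in GBP)

0.0192 per EUR (in GBP)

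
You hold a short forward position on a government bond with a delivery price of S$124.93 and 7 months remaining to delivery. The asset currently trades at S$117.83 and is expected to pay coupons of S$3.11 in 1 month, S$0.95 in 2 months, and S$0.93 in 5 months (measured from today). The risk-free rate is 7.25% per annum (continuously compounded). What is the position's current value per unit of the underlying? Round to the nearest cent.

PV(remaining coupons) I = 3.11·e^(−0.0725·1/12) + 0.95·e^(−0.0725·2/12) + 0.93·e^(−0.0725·5/12) = 4.9322
Current forward F = (S − I)·e^(rT) = (117.83 − 4.9322)·e^(0.0725·7/12) = 112.8978 × 1.043199 = 117.7749
Value (long) = (F − K)·e^(−rT) = (117.7749 − 124.93) × 0.958590 = -6.8588
Short position value = −(long value) = S$6.86

S$6.86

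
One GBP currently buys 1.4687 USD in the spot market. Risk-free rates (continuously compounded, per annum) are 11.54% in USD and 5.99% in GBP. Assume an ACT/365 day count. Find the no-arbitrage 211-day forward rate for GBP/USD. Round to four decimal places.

1.5166

F = S·e^((r_USD − r_GBP)T) = 1.4687 · e^((0.1154 − 0.0599) × 211/365)
= 1.4687 · e^0.032084 = 1.4687 × 1.032604
F = 1.5166 USD per GBP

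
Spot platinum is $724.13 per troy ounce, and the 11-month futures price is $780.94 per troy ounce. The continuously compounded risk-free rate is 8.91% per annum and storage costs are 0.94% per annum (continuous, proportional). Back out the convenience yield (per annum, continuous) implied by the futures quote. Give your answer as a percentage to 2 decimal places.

F = S·e^((r+u−y)T) ⇒ (r+u−y) = ln(F/S)/T
ln(780.94/724.13) = 0.075527; /T ⇒ 0.082393
y = r + u − ln(F/S)/T = 0.0891 + 0.0094 − 0.082393 = 0.016107
y = 1.61%

1.61%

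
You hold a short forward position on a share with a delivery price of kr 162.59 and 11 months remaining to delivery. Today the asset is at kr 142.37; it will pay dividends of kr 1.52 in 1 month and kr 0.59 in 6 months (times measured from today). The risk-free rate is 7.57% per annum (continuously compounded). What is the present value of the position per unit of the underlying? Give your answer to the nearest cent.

PV(remaining dividends) I = 1.52·e^(−0.0757·1/12) + 0.59·e^(−0.0757·6/12) = 2.0785
Current forward F = (S − I)·e^(rT) = (142.37 − 2.0785)·e^(0.0757·11/12) = 140.2915 × 1.071856 = 150.3723
Value (long) = (F − K)·e^(−rT) = (150.3723 − 162.59) × 0.932961 = -11.3986
Short position value = −(long value) = kr 11.40

kr 11.40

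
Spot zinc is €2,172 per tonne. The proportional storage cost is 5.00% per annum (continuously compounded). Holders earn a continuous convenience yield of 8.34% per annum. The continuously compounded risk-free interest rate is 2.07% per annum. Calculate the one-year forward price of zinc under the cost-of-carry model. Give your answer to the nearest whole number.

Net carry = r + u − y = 0.0207 + 0.0500 − 0.0834 = -0.0127
F = S·e^((r+u−y)T) = 2172 · e^(-0.0127 × 12/12) = 2172 · e^-0.012700
= 2172 × 0.987380 = €2,145 per tonne

€2,145 per tonne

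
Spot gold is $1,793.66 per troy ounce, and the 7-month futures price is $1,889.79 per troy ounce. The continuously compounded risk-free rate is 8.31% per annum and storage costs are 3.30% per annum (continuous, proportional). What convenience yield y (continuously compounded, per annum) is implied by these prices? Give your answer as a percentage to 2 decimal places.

2.66%

F = S·e^((r+u−y)T) ⇒ (r+u−y) = ln(F/S)/T
ln(1889.79/1793.66) = 0.052207; /T ⇒ 0.089498
y = r + u − ln(F/S)/T = 0.0831 + 0.0330 − 0.089498 = 0.026602
y = 2.66%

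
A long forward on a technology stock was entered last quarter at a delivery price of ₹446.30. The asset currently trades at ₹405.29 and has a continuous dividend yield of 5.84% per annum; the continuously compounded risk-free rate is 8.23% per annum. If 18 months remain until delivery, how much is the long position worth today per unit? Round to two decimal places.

-₹23.17

Current fair forward for the remaining 18 months: F = S·e^((r − q)·T), (r − q) = 0.0823 − 0.0584 = 0.0239
F = 405.29 · e^(0.0239 × 18/12) = 405.29 × 1.036500 = 420.0831
Value of long forward = (F − K)·e^(−rT) = (420.0831 − 446.30) · e^(−0.0823·18/12)
= -26.2169 × 0.883866 = -23.17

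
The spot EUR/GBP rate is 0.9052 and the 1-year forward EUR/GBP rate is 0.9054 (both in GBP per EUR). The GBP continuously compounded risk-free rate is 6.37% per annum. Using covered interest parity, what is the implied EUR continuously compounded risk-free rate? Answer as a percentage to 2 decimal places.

F = S·e^((r_GBP − r_EUR)T) ⇒ r_EUR = r_GBP − ln(F/S)/T
ln(0.9054/0.9052) = 0.000221; /(1) = 0.000221
r_EUR = 0.0637 − 0.000221 = 0.063479
r_EUR = 6.35%

6.35%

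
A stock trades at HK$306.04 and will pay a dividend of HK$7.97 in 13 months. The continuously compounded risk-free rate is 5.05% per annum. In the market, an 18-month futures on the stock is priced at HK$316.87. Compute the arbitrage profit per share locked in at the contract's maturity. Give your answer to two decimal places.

HK$5.11 per share

PV(dividends) I = 7.97·e^(−0.0505·13/12) = 7.5457
Fair futures F* = (S − I)·e^(rT) = (306.04 − 7.5457)·e^0.075750 = 298.4943 × 1.078693 = 321.9837
Market HK$316.87 < fair 321.9837: forward underpriced → reverse cash-and-carry (short the stock, invest proceeds at r, pay the dividends, go long the forward).
Profit at T = |F_mkt − F*| = |316.87 − 321.9837| = HK$5.11 per share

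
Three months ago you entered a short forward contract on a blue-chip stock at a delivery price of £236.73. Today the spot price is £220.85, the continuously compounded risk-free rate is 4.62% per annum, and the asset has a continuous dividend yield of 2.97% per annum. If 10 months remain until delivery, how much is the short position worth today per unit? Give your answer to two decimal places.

Current fair forward for the remaining 10 months: F = S·e^((r − q)·T), (r − q) = 0.0462 − 0.0297 = 0.0165
F = 220.85 · e^(0.0165 × 10/12) = 220.85 × 1.013845 = 223.9077
Value of long forward = (F − K)·e^(−rT) = (223.9077 − 236.73) · e^(−0.0462·10/12)
= -12.8223 × 0.962232 = -12.34
Short position value = −(long value) = £12.34

£12.34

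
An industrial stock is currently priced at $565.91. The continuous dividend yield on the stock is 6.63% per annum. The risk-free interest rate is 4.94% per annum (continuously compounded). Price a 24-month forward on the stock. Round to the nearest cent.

F = S·e^((r − q)T) = 565.91 · e^((0.0494 − 0.0663) × 24/12)
= 565.91 · e^-0.033800 = 565.91 × 0.966765
F = $547.10

$547.10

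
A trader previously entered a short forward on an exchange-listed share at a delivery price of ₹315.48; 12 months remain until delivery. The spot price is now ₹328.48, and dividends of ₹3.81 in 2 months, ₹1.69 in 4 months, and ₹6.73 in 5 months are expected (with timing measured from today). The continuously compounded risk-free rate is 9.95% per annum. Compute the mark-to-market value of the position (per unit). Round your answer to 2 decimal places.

-₹31.04

PV(remaining dividends) I = 3.81·e^(−0.0995·2/12) + 1.69·e^(−0.0995·4/12) + 6.73·e^(−0.0995·5/12) = 11.8389
Current forward F = (S − I)·e^(rT) = (328.48 − 11.8389)·e^(0.0995·12/12) = 316.6411 × 1.104618 = 349.7675
Value (long) = (F − K)·e^(−rT) = (349.7675 − 315.48) × 0.905290 = 31.0401
Short position value = −(long value) = -₹31.04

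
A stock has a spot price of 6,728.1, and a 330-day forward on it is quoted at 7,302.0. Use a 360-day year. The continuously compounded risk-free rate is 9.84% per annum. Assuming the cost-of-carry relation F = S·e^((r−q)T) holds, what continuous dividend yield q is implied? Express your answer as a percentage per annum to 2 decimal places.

From F = S·e^((r−q)T): (r − q) = ln(F/S)/T
ln(7302.0/6728.1) = ln(1.085299) = 0.081856
(r − q) = 0.081856 / (330/360) = 0.089297
q = r − ln(F/S)/T = 0.0984 − 0.089297 = 0.009103
q = 0.91%

0.91%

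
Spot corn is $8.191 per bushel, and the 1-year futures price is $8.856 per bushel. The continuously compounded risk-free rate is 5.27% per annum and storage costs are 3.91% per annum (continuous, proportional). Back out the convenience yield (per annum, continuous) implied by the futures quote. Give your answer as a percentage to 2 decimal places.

1.37%

F = S·e^((r+u−y)T) ⇒ (r+u−y) = ln(F/S)/T
ln(8.856/8.191) = 0.078059; /T ⇒ 0.078059
y = r + u − ln(F/S)/T = 0.0527 + 0.0391 − 0.078059 = 0.013741
y = 1.37%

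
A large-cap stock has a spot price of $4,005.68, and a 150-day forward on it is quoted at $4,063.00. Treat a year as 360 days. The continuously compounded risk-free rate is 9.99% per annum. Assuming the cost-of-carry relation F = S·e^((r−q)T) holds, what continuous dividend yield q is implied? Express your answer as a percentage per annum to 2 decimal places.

From F = S·e^((r−q)T): (r − q) = ln(F/S)/T
ln(4063.00/4005.68) = ln(1.014310) = 0.014209
(r − q) = 0.014209 / (150/360) = 0.034102
q = r − ln(F/S)/T = 0.0999 − 0.034102 = 0.065798
q = 6.58%

6.58%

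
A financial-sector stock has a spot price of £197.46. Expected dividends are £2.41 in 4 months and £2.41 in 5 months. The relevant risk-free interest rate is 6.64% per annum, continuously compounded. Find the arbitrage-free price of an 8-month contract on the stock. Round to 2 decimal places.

PV(dividends) I = 2.41·e^(−0.0664·4/12) + 2.41·e^(−0.0664·5/12)
I = 2.3572 + 2.3442 = 4.7014
F = (S − I)·e^(rT) = (197.46 − 4.7014) · e^(0.0664·8/12)
= 192.7586 · e^0.044267 = 192.7586 × 1.045261 = £201.48

£201.48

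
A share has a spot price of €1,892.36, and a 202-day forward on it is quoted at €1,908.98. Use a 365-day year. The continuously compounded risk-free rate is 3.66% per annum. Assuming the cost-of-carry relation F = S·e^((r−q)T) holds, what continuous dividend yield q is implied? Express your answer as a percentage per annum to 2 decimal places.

From F = S·e^((r−q)T): (r − q) = ln(F/S)/T
ln(1908.98/1892.36) = ln(1.008783) = 0.008745
(r − q) = 0.008745 / (202/365) = 0.015802
q = r − ln(F/S)/T = 0.0366 − 0.015802 = 0.020798
q = 2.08%

2.08%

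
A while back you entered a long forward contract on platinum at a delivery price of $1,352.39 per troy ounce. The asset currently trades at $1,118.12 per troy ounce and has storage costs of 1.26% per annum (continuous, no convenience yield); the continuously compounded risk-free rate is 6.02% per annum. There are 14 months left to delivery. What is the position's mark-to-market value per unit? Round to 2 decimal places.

-$125.99 per troy ounce

Current fair forward for the remaining 14 months: F = S·e^((r + u)·T), (r + u) = 0.0602 + 0.0126 = 0.0728
F = 1118.12 · e^(0.0728 × 14/12) = 1118.12 × 1.08864449 = 1217.2352
Value of long forward = (F − K)·e^(−rT) = (1217.2352 − 1352.39) · e^(−0.0602·14/12)
= -135.1548 × 0.93217629 = -125.99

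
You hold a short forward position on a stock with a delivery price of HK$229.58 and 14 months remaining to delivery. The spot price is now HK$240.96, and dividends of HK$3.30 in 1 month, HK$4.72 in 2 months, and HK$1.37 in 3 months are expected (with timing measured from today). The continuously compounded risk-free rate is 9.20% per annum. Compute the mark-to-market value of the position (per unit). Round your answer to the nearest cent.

PV(remaining dividends) I = 3.30·e^(−0.0920·1/12) + 4.72·e^(−0.0920·2/12) + 1.37·e^(−0.0920·3/12) = 9.2618
Current forward F = (S − I)·e^(rT) = (240.96 − 9.2618)·e^(0.0920·14/12) = 231.6982 × 1.113305 = 257.9508
Value (long) = (F − K)·e^(−rT) = (257.9508 − 229.58) × 0.898226 = 25.4834
Short position value = −(long value) = -HK$25.48

-HK$25.48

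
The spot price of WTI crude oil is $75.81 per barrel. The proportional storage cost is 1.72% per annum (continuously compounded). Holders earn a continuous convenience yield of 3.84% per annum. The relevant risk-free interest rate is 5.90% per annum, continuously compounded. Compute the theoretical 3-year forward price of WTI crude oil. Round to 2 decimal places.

Net carry = r + u − y = 0.0590 + 0.0172 − 0.0384 = 0.0378
F = S·e^((r+u−y)T) = 75.81 · e^(0.0378 × 3) = 75.81 · e^0.113400
= 75.81 × 1.120080 = $84.91 per barrel

$84.91 per barrel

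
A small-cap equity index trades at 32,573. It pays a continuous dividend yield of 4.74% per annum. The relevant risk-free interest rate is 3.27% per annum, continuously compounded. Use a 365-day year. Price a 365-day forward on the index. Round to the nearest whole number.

F = S·e^((r − q)T) = 32573 · e^((0.0327 − 0.0474) × 365/365)
= 32573 · e^-0.014700 = 32573 × 0.985408
F = 32,098

32,098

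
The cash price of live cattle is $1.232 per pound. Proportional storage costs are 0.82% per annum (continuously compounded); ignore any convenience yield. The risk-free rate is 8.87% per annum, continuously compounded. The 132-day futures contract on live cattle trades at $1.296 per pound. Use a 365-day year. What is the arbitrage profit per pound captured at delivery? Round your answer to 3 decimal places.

Fair futures: F* = S·e^(carry·T), with carry = (r + u) = 0.0887 + 0.0082 = 0.0969
F* = 1.232 · e^(0.0969 × 132/365) = 1.232 · e^0.035043 = 1.232 × 1.035664 = $1.2759
Market $1.296 > fair $1.2759: forward overpriced → cash-and-carry (buy spot, short the forward).
At maturity, profit = |F_mkt − F*| = |1.296 − 1.2759| = $0.020 per pound

$0.020 per pound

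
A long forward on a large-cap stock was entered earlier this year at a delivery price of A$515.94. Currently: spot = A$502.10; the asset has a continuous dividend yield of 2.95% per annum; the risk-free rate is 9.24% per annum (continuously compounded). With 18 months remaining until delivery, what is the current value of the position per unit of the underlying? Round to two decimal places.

Current fair forward for the remaining 18 months: F = S·e^((r − q)·T), (r − q) = 0.0924 − 0.0295 = 0.0629
F = 502.10 · e^(0.0629 × 18/12) = 502.10 × 1.098944 = 551.7798
Value of long forward = (F − K)·e^(−rT) = (551.7798 − 515.94) · e^(−0.0924·18/12)
= 35.8398 × 0.870576 = 31.20

A$31.20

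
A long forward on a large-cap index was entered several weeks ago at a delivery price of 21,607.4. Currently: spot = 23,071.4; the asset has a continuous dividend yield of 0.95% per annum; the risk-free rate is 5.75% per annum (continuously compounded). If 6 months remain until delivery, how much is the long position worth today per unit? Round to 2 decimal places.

1967.04

Current fair forward for the remaining 6 months: F = S·e^((r − q)·T), (r − q) = 0.0575 − 0.0095 = 0.0480
F = 23071.4 · e^(0.0480 × 6/12) = 23071.4 × 1.02429032 = 23631.8117
Value of long forward = (F − K)·e^(−rT) = (23631.8117 − 21607.4) · e^(−0.0575·6/12)
= 2024.4117 × 0.97165935 = 1967.04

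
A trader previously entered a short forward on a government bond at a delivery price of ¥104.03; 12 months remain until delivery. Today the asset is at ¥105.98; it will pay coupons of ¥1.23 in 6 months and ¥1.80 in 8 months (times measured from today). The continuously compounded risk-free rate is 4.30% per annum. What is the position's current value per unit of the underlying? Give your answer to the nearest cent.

-¥3.38

PV(remaining coupons) I = 1.23·e^(−0.0430·6/12) + 1.80·e^(−0.0430·8/12) = 2.9530
Current forward F = (S − I)·e^(rT) = (105.98 − 2.9530)·e^(0.0430·12/12) = 103.0270 × 1.043938 = 107.5538
Value (long) = (F − K)·e^(−rT) = (107.5538 − 104.03) × 0.957911 = 3.3755
Short position value = −(long value) = -¥3.38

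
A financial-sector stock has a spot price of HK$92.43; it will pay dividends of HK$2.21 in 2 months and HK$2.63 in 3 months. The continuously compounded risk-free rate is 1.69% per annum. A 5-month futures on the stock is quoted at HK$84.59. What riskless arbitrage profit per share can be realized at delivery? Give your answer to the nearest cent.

PV(dividends) I = 2.21·e^(−0.0169·2/12) + 2.63·e^(−0.0169·3/12) = 4.8227
Fair futures F* = (S − I)·e^(rT) = (92.43 − 4.8227)·e^0.007042 = 87.6073 × 1.007067 = 88.2264
Market HK$84.59 < fair 88.2264: forward underpriced → reverse cash-and-carry (short the stock, invest proceeds at r, pay the dividends, go long the forward).
Profit at T = |F_mkt − F*| = |84.59 − 88.2264| = HK$3.64 per share

HK$3.64 per share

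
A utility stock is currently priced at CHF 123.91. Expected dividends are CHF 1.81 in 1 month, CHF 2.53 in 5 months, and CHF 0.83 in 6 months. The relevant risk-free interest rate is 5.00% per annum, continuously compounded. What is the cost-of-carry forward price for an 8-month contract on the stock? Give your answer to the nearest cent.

CHF 122.85

PV(dividends) I = 1.81·e^(−0.0500·1/12) + 2.53·e^(−0.0500·5/12) + 0.83·e^(−0.0500·6/12)
I = 1.8025 + 2.4778 + 0.8095 = 5.0898
F = (S − I)·e^(rT) = (123.91 − 5.0898) · e^(0.0500·8/12)
= 118.8202 · e^0.033333 = 118.8202 × 1.033895 = CHF 122.85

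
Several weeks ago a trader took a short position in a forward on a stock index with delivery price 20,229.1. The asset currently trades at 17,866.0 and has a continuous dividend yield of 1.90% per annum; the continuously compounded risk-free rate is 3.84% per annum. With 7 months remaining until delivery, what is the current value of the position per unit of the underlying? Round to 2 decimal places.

2111.93

Current fair forward for the remaining 7 months: F = S·e^((r − q)·T), (r − q) = 0.0384 − 0.0190 = 0.0194
F = 17866.0 · e^(0.0194 × 7/12) = 17866.0 × 1.01138094 = 18069.3319
Value of long forward = (F − K)·e^(−rT) = (18069.3319 − 20229.1) · e^(−0.0384·7/12)
= -2159.7681 × 0.97784902 = -2111.93
Short position value = −(long value) = 2111.93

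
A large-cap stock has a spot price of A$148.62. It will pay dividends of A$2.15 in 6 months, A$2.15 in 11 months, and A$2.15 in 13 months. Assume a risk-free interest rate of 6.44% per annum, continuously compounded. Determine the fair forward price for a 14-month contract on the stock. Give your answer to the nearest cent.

PV(dividends) I = 2.15·e^(−0.0644·6/12) + 2.15·e^(−0.0644·11/12) + 2.15·e^(−0.0644·13/12)
I = 2.0819 + 2.0268 + 2.0051 = 6.1138
F = (S − I)·e^(rT) = (148.62 − 6.1138) · e^(0.0644·14/12)
= 142.5062 · e^0.075133 = 142.5062 × 1.078028 = A$153.63

A$153.63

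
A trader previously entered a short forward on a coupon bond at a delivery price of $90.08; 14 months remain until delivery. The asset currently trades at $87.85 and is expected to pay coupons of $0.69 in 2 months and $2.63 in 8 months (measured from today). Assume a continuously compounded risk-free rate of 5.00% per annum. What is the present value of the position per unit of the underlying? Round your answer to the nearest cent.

PV(remaining coupons) I = 0.69·e^(−0.0500·2/12) + 2.63·e^(−0.0500·8/12) = 3.2281
Current forward F = (S − I)·e^(rT) = (87.85 − 3.2281)·e^(0.0500·14/12) = 84.6219 × 1.060068 = 89.7050
Value (long) = (F − K)·e^(−rT) = (89.7050 − 90.08) × 0.943335 = -0.3538
Short position value = −(long value) = $0.35

$0.35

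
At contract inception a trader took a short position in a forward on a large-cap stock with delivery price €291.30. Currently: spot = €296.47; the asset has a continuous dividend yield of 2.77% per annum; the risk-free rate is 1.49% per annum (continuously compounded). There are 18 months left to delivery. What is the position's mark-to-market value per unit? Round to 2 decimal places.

Current fair forward for the remaining 18 months: F = S·e^((r − q)·T), (r − q) = 0.0149 − 0.0277 = -0.0128
F = 296.47 · e^(-0.0128 × 18/12) = 296.47 × 0.980983 = 290.8320
Value of long forward = (F − K)·e^(−rT) = (290.8320 − 291.30) · e^(−0.0149·18/12)
= -0.4680 × 0.977898 = -0.46
Short position value = −(long value) = €0.46

€0.46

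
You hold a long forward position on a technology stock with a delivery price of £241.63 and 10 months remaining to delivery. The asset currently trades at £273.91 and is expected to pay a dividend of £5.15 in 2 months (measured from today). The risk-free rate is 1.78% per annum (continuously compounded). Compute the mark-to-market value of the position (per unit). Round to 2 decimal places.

£30.70

PV(remaining dividends) I = 5.15·e^(−0.0178·2/12) = 5.1347
Current forward F = (S − I)·e^(rT) = (273.91 − 5.1347)·e^(0.0178·10/12) = 268.7753 × 1.014944 = 272.7919
Value (long) = (F − K)·e^(−rT) = (272.7919 − 241.63) × 0.985276 = 30.7031
Value = £30.70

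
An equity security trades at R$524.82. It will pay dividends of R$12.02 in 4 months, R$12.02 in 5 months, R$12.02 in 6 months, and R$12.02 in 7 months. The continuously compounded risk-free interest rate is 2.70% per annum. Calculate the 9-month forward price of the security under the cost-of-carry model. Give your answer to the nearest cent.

R$487.10

PV(dividends) I = 12.02·e^(−0.0270·4/12) + 12.02·e^(−0.0270·5/12) + 12.02·e^(−0.0270·6/12) + 12.02·e^(−0.0270·7/12)
I = 11.9123 + 11.8855 + 11.8588 + 11.8322 = 47.4888
F = (S − I)·e^(rT) = (524.82 − 47.4888) · e^(0.0270·9/12)
= 477.3312 · e^0.020250 = 477.3312 × 1.020456 = R$487.10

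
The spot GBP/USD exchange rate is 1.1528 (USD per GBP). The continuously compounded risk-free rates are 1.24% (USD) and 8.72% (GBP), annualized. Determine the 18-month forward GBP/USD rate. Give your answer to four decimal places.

1.0304

F = S·e^((r_USD − r_GBP)T) = 1.1528 · e^((0.0124 − 0.0872) × 18/12)
= 1.1528 · e^-0.112200 = 1.1528 × 0.893865
F = 1.0304 USD per GBP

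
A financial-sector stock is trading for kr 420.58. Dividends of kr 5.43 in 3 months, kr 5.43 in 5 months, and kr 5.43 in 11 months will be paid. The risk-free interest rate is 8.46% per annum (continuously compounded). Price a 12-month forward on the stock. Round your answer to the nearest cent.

kr 440.75

PV(dividends) I = 5.43·e^(−0.0846·3/12) + 5.43·e^(−0.0846·5/12) + 5.43·e^(−0.0846·11/12)
I = 5.3164 + 5.2419 + 5.0248 = 15.5831
F = (S − I)·e^(rT) = (420.58 − 15.5831) · e^(0.0846·12/12)
= 404.9969 · e^0.084600 = 404.9969 × 1.088282 = kr 440.75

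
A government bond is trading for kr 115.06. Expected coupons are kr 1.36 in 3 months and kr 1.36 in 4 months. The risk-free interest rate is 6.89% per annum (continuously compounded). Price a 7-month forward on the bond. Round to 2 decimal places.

kr 117.00

PV(coupons) I = 1.36·e^(−0.0689·3/12) + 1.36·e^(−0.0689·4/12)
I = 1.3368 + 1.3291 = 2.6659
F = (S − I)·e^(rT) = (115.06 − 2.6659) · e^(0.0689·7/12)
= 112.3941 · e^0.040192 = 112.3941 × 1.041011 = kr 117.00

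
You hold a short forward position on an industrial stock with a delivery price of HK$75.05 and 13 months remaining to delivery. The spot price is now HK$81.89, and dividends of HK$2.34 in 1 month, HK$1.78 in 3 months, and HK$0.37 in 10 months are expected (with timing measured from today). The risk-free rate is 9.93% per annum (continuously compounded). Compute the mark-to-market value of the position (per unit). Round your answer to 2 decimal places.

PV(remaining dividends) I = 2.34·e^(−0.0993·1/12) + 1.78·e^(−0.0993·3/12) + 0.37·e^(−0.0993·10/12) = 4.3977
Current forward F = (S − I)·e^(rT) = (81.89 − 4.3977)·e^(0.0993·13/12) = 77.4923 × 1.113574 = 86.2934
Value (long) = (F − K)·e^(−rT) = (86.2934 − 75.05) × 0.898009 = 10.0967
Short position value = −(long value) = -HK$10.10

-HK$10.10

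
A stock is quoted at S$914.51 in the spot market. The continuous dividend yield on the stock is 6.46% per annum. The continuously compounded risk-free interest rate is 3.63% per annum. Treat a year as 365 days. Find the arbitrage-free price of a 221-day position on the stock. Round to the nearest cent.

S$898.97

F = S·e^((r − q)T) = 914.51 · e^((0.0363 − 0.0646) × 221/365)
= 914.51 · e^-0.017135 = 914.51 × 0.983011
F = S$898.97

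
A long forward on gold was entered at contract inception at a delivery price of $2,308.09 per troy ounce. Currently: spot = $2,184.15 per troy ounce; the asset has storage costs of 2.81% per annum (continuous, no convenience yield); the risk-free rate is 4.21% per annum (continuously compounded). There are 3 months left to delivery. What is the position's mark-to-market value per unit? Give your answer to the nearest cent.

Current fair forward for the remaining 3 months: F = S·e^((r + u)·T), (r + u) = 0.0421 + 0.0281 = 0.0702
F = 2184.15 · e^(0.0702 × 3/12) = 2184.15 × 1.01770491 = 2222.8202
Value of long forward = (F − K)·e^(−rT) = (2222.8202 − 2308.09) · e^(−0.0421·3/12)
= -85.2698 × 0.98953019 = -84.38

-$84.38 per troy ounce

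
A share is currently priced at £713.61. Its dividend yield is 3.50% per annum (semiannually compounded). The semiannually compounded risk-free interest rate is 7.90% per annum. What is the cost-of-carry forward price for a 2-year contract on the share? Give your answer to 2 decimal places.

£777.36

F = S · (1+r/2)^(2T) / (1+q/2)^(2T)
= 713.61 × 1.167610 / 1.071859 = 713.61 × 1.089332
F = £777.36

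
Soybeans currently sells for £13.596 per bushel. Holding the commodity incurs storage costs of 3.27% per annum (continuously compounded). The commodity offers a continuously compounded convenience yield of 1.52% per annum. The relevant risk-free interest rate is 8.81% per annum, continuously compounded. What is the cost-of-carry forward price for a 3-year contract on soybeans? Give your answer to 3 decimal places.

Net carry = r + u − y = 0.0881 + 0.0327 − 0.0152 = 0.1056
F = S·e^((r+u−y)T) = 13.596 · e^(0.1056 × 3) = 13.596 · e^0.316800
= 13.596 × 1.372728 = £18.664 per bushel

£18.664 per bushel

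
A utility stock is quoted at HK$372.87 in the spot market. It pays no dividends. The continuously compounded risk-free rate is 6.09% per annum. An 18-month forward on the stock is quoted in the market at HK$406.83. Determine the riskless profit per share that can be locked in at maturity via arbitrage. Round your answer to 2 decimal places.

HK$1.71 per share

Fair forward: F* = S·e^(carry·T), with carry = r = 0.0609
F* = 372.87 · e^(0.0609 × 18/12) = 372.87 · e^0.091350 = 372.87 × 1.095652 = HK$408.5358
Market HK$406.83 < fair HK$408.5358: forward underpriced → reverse cash-and-carry (short spot, go long the forward).
At maturity, profit = |F_mkt − F*| = |406.83 − 408.5358| = HK$1.71 per share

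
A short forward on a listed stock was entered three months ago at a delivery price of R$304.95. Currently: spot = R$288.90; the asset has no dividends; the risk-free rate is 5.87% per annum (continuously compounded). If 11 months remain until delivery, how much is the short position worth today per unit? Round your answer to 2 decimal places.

R$0.07

Current fair forward for the remaining 11 months: F = S·e^(r·T), r = 0.0587
F = 288.90 · e^(0.0587 × 11/12) = 288.90 × 1.055282 = 304.8710
Value of long forward = (F − K)·e^(−rT) = (304.8710 − 304.95) · e^(−0.0587·11/12)
= -0.0790 × 0.947614 = -0.07
Short position value = −(long value) = R$0.07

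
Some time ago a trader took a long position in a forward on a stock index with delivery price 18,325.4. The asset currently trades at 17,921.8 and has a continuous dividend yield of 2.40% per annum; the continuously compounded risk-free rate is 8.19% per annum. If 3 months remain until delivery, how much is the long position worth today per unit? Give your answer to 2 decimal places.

-139.41

Current fair forward for the remaining 3 months: F = S·e^((r − q)·T), (r − q) = 0.0819 − 0.0240 = 0.0579
F = 17921.8 · e^(0.0579 × 3/12) = 17921.8 × 1.01458027 = 18183.1047
Value of long forward = (F − K)·e^(−rT) = (18183.1047 − 18325.4) · e^(−0.0819·3/12)
= -142.2953 × 0.97973319 = -139.41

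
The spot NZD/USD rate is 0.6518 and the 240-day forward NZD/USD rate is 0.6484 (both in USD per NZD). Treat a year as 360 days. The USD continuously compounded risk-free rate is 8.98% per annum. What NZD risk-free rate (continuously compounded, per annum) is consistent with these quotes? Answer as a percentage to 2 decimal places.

F = S·e^((r_USD − r_NZD)T) ⇒ r_NZD = r_USD − ln(F/S)/T
ln(0.6484/0.6518) = -0.005230; /(240/360) = -0.007845
r_NZD = 0.0898 + 0.007845 = 0.097645
r_NZD = 9.76%

9.76%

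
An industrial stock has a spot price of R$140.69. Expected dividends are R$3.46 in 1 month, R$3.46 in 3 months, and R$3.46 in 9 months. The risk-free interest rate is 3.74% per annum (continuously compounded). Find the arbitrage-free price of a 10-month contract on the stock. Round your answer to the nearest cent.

PV(dividends) I = 3.46·e^(−0.0374·1/12) + 3.46·e^(−0.0374·3/12) + 3.46·e^(−0.0374·9/12)
I = 3.4492 + 3.4278 + 3.3643 = 10.2413
F = (S − I)·e^(rT) = (140.69 − 10.2413) · e^(0.0374·10/12)
= 130.4487 · e^0.031167 = 130.4487 × 1.031658 = R$134.58

R$134.58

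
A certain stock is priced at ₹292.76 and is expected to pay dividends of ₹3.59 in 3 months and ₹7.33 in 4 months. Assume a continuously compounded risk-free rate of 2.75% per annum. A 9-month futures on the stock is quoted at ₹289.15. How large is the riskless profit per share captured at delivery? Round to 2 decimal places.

PV(dividends) I = 3.59·e^(−0.0275·3/12) + 7.33·e^(−0.0275·4/12) = 10.8285
Fair futures F* = (S − I)·e^(rT) = (292.76 − 10.8285)·e^0.020625 = 281.9315 × 1.020839 = 287.8067
Market ₹289.15 > fair 287.8067: forward overpriced → cash-and-carry (borrow at r, buy the stock and collect the dividends, short the forward).
Profit at T = |F_mkt − F*| = |289.15 − 287.8067| = ₹1.34 per share

₹1.34 per share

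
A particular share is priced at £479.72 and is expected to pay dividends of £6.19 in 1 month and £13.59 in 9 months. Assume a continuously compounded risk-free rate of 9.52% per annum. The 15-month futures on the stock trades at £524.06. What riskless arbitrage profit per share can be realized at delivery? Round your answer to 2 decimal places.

£4.89 per share

PV(dividends) I = 6.19·e^(−0.0952·1/12) + 13.59·e^(−0.0952·9/12) = 18.7946
Fair futures F* = (S − I)·e^(rT) = (479.72 − 18.7946)·e^0.119000 = 460.9254 × 1.126370 = 519.1725
Market £524.06 > fair 519.1725: forward overpriced → cash-and-carry (borrow at r, buy the stock and collect the dividends, short the forward).
Profit at T = |F_mkt − F*| = |524.06 − 519.1725| = £4.89 per share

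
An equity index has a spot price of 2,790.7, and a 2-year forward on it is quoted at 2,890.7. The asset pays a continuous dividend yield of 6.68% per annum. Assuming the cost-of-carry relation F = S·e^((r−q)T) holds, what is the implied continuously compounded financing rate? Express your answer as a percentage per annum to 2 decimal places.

From F = S·e^((r−q)T): (r − q) = ln(F/S)/T
ln(2890.7/2790.7) = ln(1.035833) = 0.035206
(r − q) = 0.035206 / (2) = 0.017603
r = ln(F/S)/T + q = 0.017603 + 0.0668 = 0.084403
r = 8.44%

8.44%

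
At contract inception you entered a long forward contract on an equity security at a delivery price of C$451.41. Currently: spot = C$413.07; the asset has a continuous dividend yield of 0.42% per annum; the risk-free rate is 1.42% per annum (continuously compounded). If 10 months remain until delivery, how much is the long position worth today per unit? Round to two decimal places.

-C$34.47

Current fair forward for the remaining 10 months: F = S·e^((r − q)·T), (r − q) = 0.0142 − 0.0042 = 0.0100
F = 413.07 · e^(0.0100 × 10/12) = 413.07 × 1.008368 = 416.5266
Value of long forward = (F − K)·e^(−rT) = (416.5266 − 451.41) · e^(−0.0142·10/12)
= -34.8834 × 0.988236 = -34.47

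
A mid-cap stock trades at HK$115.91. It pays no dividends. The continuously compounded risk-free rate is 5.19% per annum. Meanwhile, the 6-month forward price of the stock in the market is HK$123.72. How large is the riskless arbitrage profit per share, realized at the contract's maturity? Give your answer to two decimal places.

HK$4.76 per share

Fair forward: F* = S·e^(carry·T), with carry = r = 0.0519
F* = 115.91 · e^(0.0519 × 6/12) = 115.91 · e^0.025950 = 115.91 × 1.026290 = HK$118.9573
Market HK$123.72 > fair HK$118.9573: forward overpriced → cash-and-carry (buy spot, short the forward).
At maturity, profit = |F_mkt − F*| = |123.72 − 118.9573| = HK$4.76 per share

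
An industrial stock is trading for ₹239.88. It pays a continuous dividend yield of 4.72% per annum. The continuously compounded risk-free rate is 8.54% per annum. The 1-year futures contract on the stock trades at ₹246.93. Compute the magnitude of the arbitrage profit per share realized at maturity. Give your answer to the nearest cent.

Fair futures: F* = S·e^(carry·T), with carry = (r − q) = 0.0854 − 0.0472 = 0.0382
F* = 239.88 · e^(0.0382 × 12/12) = 239.88 · e^0.038200 = 239.88 × 1.038939 = ₹249.2207
Market ₹246.93 < fair ₹249.2207: forward underpriced → reverse cash-and-carry (short spot, go long the forward).
At maturity, profit = |F_mkt − F*| = |246.93 − 249.2207| = ₹2.29 per share

₹2.29 per share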